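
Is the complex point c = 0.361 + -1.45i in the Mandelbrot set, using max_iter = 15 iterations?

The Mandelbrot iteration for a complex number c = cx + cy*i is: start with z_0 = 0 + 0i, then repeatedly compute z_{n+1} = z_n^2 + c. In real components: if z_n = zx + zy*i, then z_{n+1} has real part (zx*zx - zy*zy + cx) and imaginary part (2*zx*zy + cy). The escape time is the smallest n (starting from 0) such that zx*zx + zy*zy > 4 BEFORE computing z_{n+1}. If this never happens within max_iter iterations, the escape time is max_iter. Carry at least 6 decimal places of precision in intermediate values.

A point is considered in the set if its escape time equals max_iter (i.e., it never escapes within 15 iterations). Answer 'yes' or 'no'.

z_0 = 0 + 0i, c = 0.3610 + -1.4500i
Iter 1: z = 0.3610 + -1.4500i, |z|^2 = 2.2328
Iter 2: z = -1.6112 + -2.4969i, |z|^2 = 8.8304
Escaped at iteration 2

Answer: no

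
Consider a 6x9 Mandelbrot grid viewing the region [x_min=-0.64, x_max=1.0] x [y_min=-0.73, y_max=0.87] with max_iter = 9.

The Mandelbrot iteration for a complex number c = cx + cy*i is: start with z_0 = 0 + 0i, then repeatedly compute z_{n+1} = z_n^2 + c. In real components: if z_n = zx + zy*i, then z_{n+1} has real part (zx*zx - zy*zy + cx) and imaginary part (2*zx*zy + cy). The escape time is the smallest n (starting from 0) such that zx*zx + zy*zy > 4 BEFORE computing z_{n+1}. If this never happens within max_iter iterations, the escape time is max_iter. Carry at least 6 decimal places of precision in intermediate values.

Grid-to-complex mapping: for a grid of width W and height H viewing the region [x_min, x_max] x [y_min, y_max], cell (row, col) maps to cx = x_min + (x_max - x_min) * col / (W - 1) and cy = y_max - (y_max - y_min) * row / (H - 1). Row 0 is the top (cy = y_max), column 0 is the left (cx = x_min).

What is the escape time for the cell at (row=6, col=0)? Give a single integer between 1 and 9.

z_0 = 0 + 0i, c = -0.6400 + -0.3300i
Iter 1: z = -0.6400 + -0.3300i, |z|^2 = 0.5185
Iter 2: z = -0.3393 + 0.0924i, |z|^2 = 0.1237
Iter 3: z = -0.5334 + -0.3927i, |z|^2 = 0.4387
Iter 4: z = -0.5097 + 0.0889i, |z|^2 = 0.2677
Iter 5: z = -0.3881 + -0.4207i, |z|^2 = 0.3276
Iter 6: z = -0.6663 + -0.0035i, |z|^2 = 0.4440
Iter 7: z = -0.1960 + -0.3254i, |z|^2 = 0.1443
Iter 8: z = -0.7075 + -0.2024i, |z|^2 = 0.5415

Answer: 9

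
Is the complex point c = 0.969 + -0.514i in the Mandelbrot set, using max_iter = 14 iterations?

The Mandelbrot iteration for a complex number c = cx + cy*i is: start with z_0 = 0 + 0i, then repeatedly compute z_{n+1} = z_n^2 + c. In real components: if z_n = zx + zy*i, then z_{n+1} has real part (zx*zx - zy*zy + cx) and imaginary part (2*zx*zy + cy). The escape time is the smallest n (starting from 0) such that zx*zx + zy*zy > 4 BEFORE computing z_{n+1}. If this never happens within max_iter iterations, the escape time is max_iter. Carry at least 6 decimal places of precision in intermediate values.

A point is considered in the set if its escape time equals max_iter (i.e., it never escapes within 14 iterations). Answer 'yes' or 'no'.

Answer: no

Derivation:
z_0 = 0 + 0i, c = 0.9690 + -0.5140i
Iter 1: z = 0.9690 + -0.5140i, |z|^2 = 1.2032
Iter 2: z = 1.6438 + -1.5101i, |z|^2 = 4.9825
Escaped at iteration 2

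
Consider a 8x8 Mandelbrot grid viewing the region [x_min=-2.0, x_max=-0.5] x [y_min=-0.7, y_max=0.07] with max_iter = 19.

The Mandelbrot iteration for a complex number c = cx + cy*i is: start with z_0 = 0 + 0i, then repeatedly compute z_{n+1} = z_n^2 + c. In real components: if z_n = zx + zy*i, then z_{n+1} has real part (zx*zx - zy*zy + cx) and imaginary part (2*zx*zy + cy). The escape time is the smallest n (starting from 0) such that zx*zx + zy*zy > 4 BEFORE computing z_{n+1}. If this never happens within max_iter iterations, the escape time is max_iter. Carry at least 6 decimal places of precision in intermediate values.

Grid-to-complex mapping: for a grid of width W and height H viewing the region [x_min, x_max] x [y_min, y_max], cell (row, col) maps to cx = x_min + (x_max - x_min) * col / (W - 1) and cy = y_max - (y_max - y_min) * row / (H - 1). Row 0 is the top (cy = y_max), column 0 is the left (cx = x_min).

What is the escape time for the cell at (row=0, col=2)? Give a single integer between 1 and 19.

Answer: 7

Derivation:
z_0 = 0 + 0i, c = -1.5714 + 0.0700i
Iter 1: z = -1.5714 + 0.0700i, |z|^2 = 2.4743
Iter 2: z = 0.8931 + -0.1500i, |z|^2 = 0.8201
Iter 3: z = -0.7964 + -0.1979i, |z|^2 = 0.6734
Iter 4: z = -0.9764 + 0.3852i, |z|^2 = 1.1017
Iter 5: z = -0.7665 + -0.6823i, |z|^2 = 1.0530
Iter 6: z = -1.4494 + 1.1159i, |z|^2 = 3.3461
Iter 7: z = -0.7159 + -3.1649i, |z|^2 = 10.5289
Escaped at iteration 7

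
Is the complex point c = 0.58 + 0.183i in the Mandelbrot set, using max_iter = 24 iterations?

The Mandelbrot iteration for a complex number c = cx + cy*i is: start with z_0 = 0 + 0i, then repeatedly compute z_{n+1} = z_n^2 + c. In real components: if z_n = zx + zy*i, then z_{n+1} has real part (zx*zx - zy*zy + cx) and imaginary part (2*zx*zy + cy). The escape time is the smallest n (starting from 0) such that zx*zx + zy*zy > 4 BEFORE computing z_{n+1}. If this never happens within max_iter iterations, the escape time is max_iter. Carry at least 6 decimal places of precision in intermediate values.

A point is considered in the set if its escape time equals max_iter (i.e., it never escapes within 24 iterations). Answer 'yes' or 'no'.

Answer: no

Derivation:
z_0 = 0 + 0i, c = 0.5800 + 0.1830i
Iter 1: z = 0.5800 + 0.1830i, |z|^2 = 0.3699
Iter 2: z = 0.8829 + 0.3953i, |z|^2 = 0.9358
Iter 3: z = 1.2033 + 0.8810i, |z|^2 = 2.2240
Iter 4: z = 1.2517 + 2.3032i, |z|^2 = 6.8715
Escaped at iteration 4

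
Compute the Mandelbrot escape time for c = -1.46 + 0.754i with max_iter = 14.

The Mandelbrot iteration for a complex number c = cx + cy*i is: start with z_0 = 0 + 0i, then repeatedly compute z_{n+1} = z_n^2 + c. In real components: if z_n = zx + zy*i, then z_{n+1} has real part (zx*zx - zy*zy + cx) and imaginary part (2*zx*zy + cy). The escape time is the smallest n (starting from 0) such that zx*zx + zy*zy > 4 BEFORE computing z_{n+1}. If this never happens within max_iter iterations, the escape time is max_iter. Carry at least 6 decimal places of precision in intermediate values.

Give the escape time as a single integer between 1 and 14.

z_0 = 0 + 0i, c = -1.4600 + 0.7540i
Iter 1: z = -1.4600 + 0.7540i, |z|^2 = 2.7001
Iter 2: z = 0.1031 + -1.4477i, |z|^2 = 2.1064
Iter 3: z = -3.5452 + 0.4555i, |z|^2 = 12.7756
Escaped at iteration 3

Answer: 3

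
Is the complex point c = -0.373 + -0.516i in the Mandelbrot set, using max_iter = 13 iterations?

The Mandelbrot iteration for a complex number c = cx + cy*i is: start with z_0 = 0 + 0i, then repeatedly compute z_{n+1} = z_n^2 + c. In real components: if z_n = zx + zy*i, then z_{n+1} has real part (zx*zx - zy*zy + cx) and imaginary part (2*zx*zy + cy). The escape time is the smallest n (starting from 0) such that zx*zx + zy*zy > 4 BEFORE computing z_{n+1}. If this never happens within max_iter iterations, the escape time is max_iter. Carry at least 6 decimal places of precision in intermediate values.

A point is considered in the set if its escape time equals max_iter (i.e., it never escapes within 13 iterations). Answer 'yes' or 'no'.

z_0 = 0 + 0i, c = -0.3730 + -0.5160i
Iter 1: z = -0.3730 + -0.5160i, |z|^2 = 0.4054
Iter 2: z = -0.5001 + -0.1311i, |z|^2 = 0.2673
Iter 3: z = -0.1401 + -0.3849i, |z|^2 = 0.1678
Iter 4: z = -0.5015 + -0.4082i, |z|^2 = 0.4182
Iter 5: z = -0.2881 + -0.1066i, |z|^2 = 0.0943
Iter 6: z = -0.3014 + -0.4546i, |z|^2 = 0.2975
Iter 7: z = -0.4888 + -0.2420i, |z|^2 = 0.2975
Iter 8: z = -0.1926 + -0.2794i, |z|^2 = 0.1152
Iter 9: z = -0.4140 + -0.4084i, |z|^2 = 0.3381
Iter 10: z = -0.3684 + -0.1779i, |z|^2 = 0.1674
Iter 11: z = -0.2689 + -0.3849i, |z|^2 = 0.2205
Iter 12: z = -0.4489 + -0.3090i, |z|^2 = 0.2969
Did not escape in 13 iterations → in set

Answer: yes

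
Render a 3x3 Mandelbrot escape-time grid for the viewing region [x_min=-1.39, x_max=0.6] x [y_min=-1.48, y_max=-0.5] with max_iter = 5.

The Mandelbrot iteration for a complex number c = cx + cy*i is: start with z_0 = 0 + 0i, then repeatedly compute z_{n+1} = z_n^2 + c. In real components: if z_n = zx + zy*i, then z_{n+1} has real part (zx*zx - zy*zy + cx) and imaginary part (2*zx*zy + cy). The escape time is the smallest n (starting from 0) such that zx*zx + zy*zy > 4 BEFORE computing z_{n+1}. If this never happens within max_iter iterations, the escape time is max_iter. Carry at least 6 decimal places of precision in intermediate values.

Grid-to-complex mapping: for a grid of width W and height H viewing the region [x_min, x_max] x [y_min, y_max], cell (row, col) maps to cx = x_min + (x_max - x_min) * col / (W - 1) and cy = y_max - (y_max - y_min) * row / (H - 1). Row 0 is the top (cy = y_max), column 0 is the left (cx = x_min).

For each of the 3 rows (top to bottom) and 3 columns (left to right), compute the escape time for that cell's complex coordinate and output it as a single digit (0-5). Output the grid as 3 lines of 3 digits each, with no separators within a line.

Answer: 353
342
122

Derivation:
(row=0, col=0): c = -1.3900 + -0.5000i → escape time 3
(row=0, col=1): c = -0.3950 + -0.5000i → escape time 5
(row=0, col=2): c = 0.6000 + -0.5000i → escape time 3
(row=1, col=0): c = -1.3900 + -0.9900i → escape time 3
(row=1, col=1): c = -0.3950 + -0.9900i → escape time 4
(row=1, col=2): c = 0.6000 + -0.9900i → escape time 2
(row=2, col=0): c = -1.3900 + -1.4800i → escape time 1
(row=2, col=1): c = -0.3950 + -1.4800i → escape time 2
(row=2, col=2): c = 0.6000 + -1.4800i → escape time 2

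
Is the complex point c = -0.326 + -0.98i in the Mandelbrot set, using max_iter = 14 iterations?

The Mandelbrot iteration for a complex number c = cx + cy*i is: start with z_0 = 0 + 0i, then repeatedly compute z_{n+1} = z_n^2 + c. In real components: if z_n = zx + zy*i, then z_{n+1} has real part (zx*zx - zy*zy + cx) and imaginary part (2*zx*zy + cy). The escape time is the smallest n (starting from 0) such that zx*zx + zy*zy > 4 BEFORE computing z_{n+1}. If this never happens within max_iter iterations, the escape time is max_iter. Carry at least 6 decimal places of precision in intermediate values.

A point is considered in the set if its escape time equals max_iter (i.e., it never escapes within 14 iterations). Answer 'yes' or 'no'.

Answer: no

Derivation:
z_0 = 0 + 0i, c = -0.3260 + -0.9800i
Iter 1: z = -0.3260 + -0.9800i, |z|^2 = 1.0667
Iter 2: z = -1.1801 + -0.3410i, |z|^2 = 1.5090
Iter 3: z = 0.9504 + -0.1751i, |z|^2 = 0.9339
Iter 4: z = 0.5466 + -1.3128i, |z|^2 = 2.0221
Iter 5: z = -1.7506 + -2.4151i, |z|^2 = 8.8970
Escaped at iteration 5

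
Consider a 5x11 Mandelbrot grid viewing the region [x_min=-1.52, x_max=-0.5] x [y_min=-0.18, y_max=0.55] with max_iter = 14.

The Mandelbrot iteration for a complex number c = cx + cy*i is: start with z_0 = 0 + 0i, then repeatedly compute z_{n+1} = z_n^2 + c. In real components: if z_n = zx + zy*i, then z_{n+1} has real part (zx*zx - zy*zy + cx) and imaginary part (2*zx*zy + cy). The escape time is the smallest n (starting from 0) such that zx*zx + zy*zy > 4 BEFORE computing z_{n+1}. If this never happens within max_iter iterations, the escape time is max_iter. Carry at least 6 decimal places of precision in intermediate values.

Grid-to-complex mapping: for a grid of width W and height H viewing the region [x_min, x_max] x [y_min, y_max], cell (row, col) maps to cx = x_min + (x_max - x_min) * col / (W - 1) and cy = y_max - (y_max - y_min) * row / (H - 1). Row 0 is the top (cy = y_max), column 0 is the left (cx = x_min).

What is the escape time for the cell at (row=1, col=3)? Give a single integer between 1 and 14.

z_0 = 0 + 0i, c = -0.7550 + 0.4770i
Iter 1: z = -0.7550 + 0.4770i, |z|^2 = 0.7976
Iter 2: z = -0.4125 + -0.2433i, |z|^2 = 0.2293
Iter 3: z = -0.6440 + 0.6777i, |z|^2 = 0.8740
Iter 4: z = -0.7995 + -0.3959i, |z|^2 = 0.7960
Iter 5: z = -0.2725 + 1.1101i, |z|^2 = 1.3065
Iter 6: z = -1.9130 + -0.1280i, |z|^2 = 3.6759
Iter 7: z = 2.8881 + 0.9668i, |z|^2 = 9.2758
Escaped at iteration 7

Answer: 7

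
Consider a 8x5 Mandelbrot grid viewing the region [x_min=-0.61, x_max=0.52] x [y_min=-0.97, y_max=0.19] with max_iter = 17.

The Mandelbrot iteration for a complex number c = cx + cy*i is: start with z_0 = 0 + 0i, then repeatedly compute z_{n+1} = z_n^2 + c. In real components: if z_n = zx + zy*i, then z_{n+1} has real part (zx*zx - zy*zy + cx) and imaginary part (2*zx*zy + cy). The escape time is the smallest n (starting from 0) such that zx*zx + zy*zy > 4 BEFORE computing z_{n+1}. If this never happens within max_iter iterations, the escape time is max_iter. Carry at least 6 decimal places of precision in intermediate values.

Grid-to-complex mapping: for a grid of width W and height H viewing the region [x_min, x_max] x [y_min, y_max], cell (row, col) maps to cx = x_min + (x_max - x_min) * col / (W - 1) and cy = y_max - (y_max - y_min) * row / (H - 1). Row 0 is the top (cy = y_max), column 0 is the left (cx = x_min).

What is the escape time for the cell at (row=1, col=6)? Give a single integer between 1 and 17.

Answer: 17

Derivation:
z_0 = 0 + 0i, c = 0.3586 + -0.1000i
Iter 1: z = 0.3586 + -0.1000i, |z|^2 = 0.1386
Iter 2: z = 0.4771 + -0.1717i, |z|^2 = 0.2572
Iter 3: z = 0.5568 + -0.2639i, |z|^2 = 0.3796
Iter 4: z = 0.5989 + -0.3938i, |z|^2 = 0.5138
Iter 5: z = 0.5622 + -0.5717i, |z|^2 = 0.6429
Iter 6: z = 0.3478 + -0.7428i, |z|^2 = 0.6727
Iter 7: z = -0.0723 + -0.6166i, |z|^2 = 0.3855
Iter 8: z = -0.0165 + -0.0108i, |z|^2 = 0.0004
Iter 9: z = 0.3587 + -0.0996i, |z|^2 = 0.1386
Iter 10: z = 0.4773 + -0.1715i, |z|^2 = 0.2572
Iter 11: z = 0.5570 + -0.2637i, |z|^2 = 0.3798
Iter 12: z = 0.5993 + -0.3938i, |z|^2 = 0.5142
Iter 13: z = 0.5626 + -0.5720i, |z|^2 = 0.6437
Iter 14: z = 0.3480 + -0.7436i, |z|^2 = 0.6741
Iter 15: z = -0.0733 + -0.6176i, |z|^2 = 0.3868
Iter 16: z = -0.0174 + -0.0095i, |z|^2 = 0.0004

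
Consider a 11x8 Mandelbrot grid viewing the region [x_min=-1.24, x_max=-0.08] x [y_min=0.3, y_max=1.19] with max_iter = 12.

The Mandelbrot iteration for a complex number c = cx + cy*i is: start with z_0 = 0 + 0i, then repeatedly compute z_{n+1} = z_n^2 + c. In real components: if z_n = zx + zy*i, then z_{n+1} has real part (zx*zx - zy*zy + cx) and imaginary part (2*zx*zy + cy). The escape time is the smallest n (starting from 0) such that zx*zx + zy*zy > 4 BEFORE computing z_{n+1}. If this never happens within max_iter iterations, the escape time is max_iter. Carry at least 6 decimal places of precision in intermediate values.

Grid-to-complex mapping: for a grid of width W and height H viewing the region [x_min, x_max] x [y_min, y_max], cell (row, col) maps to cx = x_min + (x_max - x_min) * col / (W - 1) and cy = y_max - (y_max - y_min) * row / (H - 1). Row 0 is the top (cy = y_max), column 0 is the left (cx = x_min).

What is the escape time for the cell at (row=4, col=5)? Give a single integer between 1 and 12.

z_0 = 0 + 0i, c = -0.6600 + 0.6814i
Iter 1: z = -0.6600 + 0.6814i, |z|^2 = 0.8999
Iter 2: z = -0.6887 + -0.2181i, |z|^2 = 0.5219
Iter 3: z = -0.2332 + 0.9818i, |z|^2 = 1.0183
Iter 4: z = -1.5696 + 0.2236i, |z|^2 = 2.5135
Iter 5: z = 1.7535 + -0.0203i, |z|^2 = 3.0753
Iter 6: z = 2.4145 + 0.6101i, |z|^2 = 6.2019
Escaped at iteration 6

Answer: 6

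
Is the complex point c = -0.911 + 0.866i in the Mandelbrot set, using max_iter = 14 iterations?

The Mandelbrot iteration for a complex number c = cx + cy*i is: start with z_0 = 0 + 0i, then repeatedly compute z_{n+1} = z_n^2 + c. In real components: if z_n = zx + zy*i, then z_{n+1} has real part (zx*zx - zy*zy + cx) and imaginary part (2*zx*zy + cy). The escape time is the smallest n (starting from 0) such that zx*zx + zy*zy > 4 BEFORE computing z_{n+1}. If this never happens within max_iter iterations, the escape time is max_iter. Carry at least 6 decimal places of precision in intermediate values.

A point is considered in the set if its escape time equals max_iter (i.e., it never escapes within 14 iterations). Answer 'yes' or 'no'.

Answer: no

Derivation:
z_0 = 0 + 0i, c = -0.9110 + 0.8660i
Iter 1: z = -0.9110 + 0.8660i, |z|^2 = 1.5799
Iter 2: z = -0.8310 + -0.7119i, |z|^2 = 1.1974
Iter 3: z = -0.7271 + 2.0491i, |z|^2 = 4.7277
Escaped at iteration 3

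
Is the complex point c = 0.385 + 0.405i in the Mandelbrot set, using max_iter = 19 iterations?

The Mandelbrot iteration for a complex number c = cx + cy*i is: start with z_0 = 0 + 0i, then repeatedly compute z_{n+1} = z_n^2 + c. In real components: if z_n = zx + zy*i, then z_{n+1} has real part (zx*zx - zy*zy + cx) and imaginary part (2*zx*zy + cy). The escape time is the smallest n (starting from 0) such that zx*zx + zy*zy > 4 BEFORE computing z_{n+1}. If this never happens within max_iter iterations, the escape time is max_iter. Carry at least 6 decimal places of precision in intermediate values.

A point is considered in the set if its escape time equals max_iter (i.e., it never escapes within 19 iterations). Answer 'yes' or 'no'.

Answer: no

Derivation:
z_0 = 0 + 0i, c = 0.3850 + 0.4050i
Iter 1: z = 0.3850 + 0.4050i, |z|^2 = 0.3123
Iter 2: z = 0.3692 + 0.7168i, |z|^2 = 0.6502
Iter 3: z = 0.0074 + 0.9343i, |z|^2 = 0.8730
Iter 4: z = -0.4879 + 0.4189i, |z|^2 = 0.4135
Iter 5: z = 0.4476 + -0.0038i, |z|^2 = 0.2003
Iter 6: z = 0.5853 + 0.4016i, |z|^2 = 0.5039
Iter 7: z = 0.5663 + 0.8752i, |z|^2 = 1.0866
Iter 8: z = -0.0602 + 1.3962i, |z|^2 = 1.9529
Iter 9: z = -1.5607 + 0.2368i, |z|^2 = 2.4918
Iter 10: z = 2.7646 + -0.3341i, |z|^2 = 7.7547
Escaped at iteration 10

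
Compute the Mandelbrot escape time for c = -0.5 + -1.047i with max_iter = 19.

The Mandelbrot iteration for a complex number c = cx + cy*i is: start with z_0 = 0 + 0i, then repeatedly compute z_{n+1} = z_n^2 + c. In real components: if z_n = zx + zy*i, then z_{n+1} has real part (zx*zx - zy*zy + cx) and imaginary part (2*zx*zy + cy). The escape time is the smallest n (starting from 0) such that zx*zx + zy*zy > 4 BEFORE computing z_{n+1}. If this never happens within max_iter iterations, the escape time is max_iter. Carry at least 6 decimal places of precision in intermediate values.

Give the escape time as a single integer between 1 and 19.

Answer: 4

Derivation:
z_0 = 0 + 0i, c = -0.5000 + -1.0470i
Iter 1: z = -0.5000 + -1.0470i, |z|^2 = 1.3462
Iter 2: z = -1.3462 + 0.0000i, |z|^2 = 1.8123
Iter 3: z = 1.3123 + -1.0470i, |z|^2 = 2.8183
Iter 4: z = 0.1259 + -3.7949i, |z|^2 = 14.4172
Escaped at iteration 4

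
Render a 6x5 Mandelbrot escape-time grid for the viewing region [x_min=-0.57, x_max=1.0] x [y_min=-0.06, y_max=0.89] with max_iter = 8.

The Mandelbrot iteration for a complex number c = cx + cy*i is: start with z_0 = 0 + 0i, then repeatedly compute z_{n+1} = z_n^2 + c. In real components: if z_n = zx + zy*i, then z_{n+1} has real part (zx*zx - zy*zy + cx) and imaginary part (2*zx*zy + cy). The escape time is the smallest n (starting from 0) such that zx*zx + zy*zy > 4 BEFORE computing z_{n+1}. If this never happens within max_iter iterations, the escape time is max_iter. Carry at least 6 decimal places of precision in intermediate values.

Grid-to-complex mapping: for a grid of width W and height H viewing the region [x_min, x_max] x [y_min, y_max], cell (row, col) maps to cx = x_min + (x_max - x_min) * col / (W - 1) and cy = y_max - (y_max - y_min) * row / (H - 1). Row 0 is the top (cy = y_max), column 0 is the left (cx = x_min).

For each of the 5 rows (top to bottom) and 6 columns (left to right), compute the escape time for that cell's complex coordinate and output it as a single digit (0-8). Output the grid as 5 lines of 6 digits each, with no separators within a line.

Answer: 486422
888832
888832
888832
888832

Derivation:
(row=0, col=0): c = -0.5700 + 0.8900i → escape time 4
(row=0, col=1): c = -0.2560 + 0.8900i → escape time 8
(row=0, col=2): c = 0.0580 + 0.8900i → escape time 6
(row=0, col=3): c = 0.3720 + 0.8900i → escape time 4
(row=0, col=4): c = 0.6860 + 0.8900i → escape time 2
(row=0, col=5): c = 1.0000 + 0.8900i → escape time 2
(row=1, col=0): c = -0.5700 + 0.6525i → escape time 8
(row=1, col=1): c = -0.2560 + 0.6525i → escape time 8
(row=1, col=2): c = 0.0580 + 0.6525i → escape time 8
(row=1, col=3): c = 0.3720 + 0.6525i → escape time 8
(row=1, col=4): c = 0.6860 + 0.6525i → escape time 3
(row=1, col=5): c = 1.0000 + 0.6525i → escape time 2
(row=2, col=0): c = -0.5700 + 0.4150i → escape time 8
(row=2, col=1): c = -0.2560 + 0.4150i → escape time 8
(row=2, col=2): c = 0.0580 + 0.4150i → escape time 8
(row=2, col=3): c = 0.3720 + 0.4150i → escape time 8
(row=2, col=4): c = 0.6860 + 0.4150i → escape time 3
(row=2, col=5): c = 1.0000 + 0.4150i → escape time 2
(row=3, col=0): c = -0.5700 + 0.1775i → escape time 8
(row=3, col=1): c = -0.2560 + 0.1775i → escape time 8
(row=3, col=2): c = 0.0580 + 0.1775i → escape time 8
(row=3, col=3): c = 0.3720 + 0.1775i → escape time 8
(row=3, col=4): c = 0.6860 + 0.1775i → escape time 3
(row=3, col=5): c = 1.0000 + 0.1775i → escape time 2
(row=4, col=0): c = -0.5700 + -0.0600i → escape time 8
(row=4, col=1): c = -0.2560 + -0.0600i → escape time 8
(row=4, col=2): c = 0.0580 + -0.0600i → escape time 8
(row=4, col=3): c = 0.3720 + -0.0600i → escape time 8
(row=4, col=4): c = 0.6860 + -0.0600i → escape time 3
(row=4, col=5): c = 1.0000 + -0.0600i → escape time 2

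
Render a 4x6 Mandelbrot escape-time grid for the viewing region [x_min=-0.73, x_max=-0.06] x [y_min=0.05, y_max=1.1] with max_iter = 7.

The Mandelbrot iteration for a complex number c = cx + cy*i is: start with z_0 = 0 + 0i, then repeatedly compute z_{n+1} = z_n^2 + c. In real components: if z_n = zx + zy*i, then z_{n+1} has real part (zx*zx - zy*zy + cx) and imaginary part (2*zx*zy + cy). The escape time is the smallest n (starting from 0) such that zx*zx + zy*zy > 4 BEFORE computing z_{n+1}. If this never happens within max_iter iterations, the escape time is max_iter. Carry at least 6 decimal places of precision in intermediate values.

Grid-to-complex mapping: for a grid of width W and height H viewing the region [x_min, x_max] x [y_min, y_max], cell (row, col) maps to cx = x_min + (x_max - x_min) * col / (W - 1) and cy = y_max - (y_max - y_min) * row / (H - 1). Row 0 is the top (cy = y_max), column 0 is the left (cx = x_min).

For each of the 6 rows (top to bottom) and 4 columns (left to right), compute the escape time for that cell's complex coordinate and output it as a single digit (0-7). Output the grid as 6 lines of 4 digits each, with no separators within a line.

Answer: 3455
4477
5777
7777
7777
7777

Derivation:
(row=0, col=0): c = -0.7300 + 1.1000i → escape time 3
(row=0, col=1): c = -0.5067 + 1.1000i → escape time 4
(row=0, col=2): c = -0.2833 + 1.1000i → escape time 5
(row=0, col=3): c = -0.0600 + 1.1000i → escape time 5
(row=1, col=0): c = -0.7300 + 0.8900i → escape time 4
(row=1, col=1): c = -0.5067 + 0.8900i → escape time 4
(row=1, col=2): c = -0.2833 + 0.8900i → escape time 7
(row=1, col=3): c = -0.0600 + 0.8900i → escape time 7
(row=2, col=0): c = -0.7300 + 0.6800i → escape time 5
(row=2, col=1): c = -0.5067 + 0.6800i → escape time 7
(row=2, col=2): c = -0.2833 + 0.6800i → escape time 7
(row=2, col=3): c = -0.0600 + 0.6800i → escape time 7
(row=3, col=0): c = -0.7300 + 0.4700i → escape time 7
(row=3, col=1): c = -0.5067 + 0.4700i → escape time 7
(row=3, col=2): c = -0.2833 + 0.4700i → escape time 7
(row=3, col=3): c = -0.0600 + 0.4700i → escape time 7
(row=4, col=0): c = -0.7300 + 0.2600i → escape time 7
(row=4, col=1): c = -0.5067 + 0.2600i → escape time 7
(row=4, col=2): c = -0.2833 + 0.2600i → escape time 7
(row=4, col=3): c = -0.0600 + 0.2600i → escape time 7
(row=5, col=0): c = -0.7300 + 0.0500i → escape time 7
(row=5, col=1): c = -0.5067 + 0.0500i → escape time 7
(row=5, col=2): c = -0.2833 + 0.0500i → escape time 7
(row=5, col=3): c = -0.0600 + 0.0500i → escape time 7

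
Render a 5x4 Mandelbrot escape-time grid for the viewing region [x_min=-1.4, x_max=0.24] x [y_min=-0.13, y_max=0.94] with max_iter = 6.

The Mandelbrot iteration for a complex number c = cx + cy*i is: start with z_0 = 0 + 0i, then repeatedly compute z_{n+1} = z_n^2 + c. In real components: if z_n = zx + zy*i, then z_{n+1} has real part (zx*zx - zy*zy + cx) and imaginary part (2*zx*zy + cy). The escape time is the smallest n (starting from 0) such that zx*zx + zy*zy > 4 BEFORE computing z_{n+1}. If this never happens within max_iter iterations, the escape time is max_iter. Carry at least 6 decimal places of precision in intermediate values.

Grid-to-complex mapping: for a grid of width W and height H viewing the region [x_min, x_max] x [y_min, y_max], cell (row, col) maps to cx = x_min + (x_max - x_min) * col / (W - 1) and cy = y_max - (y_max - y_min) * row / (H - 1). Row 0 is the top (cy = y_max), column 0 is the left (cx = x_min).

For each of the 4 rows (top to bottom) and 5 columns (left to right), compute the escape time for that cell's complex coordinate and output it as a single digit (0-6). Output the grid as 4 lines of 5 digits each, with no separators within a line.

(row=0, col=0): c = -1.4000 + 0.9400i → escape time 3
(row=0, col=1): c = -0.9900 + 0.9400i → escape time 3
(row=0, col=2): c = -0.5800 + 0.9400i → escape time 4
(row=0, col=3): c = -0.1700 + 0.9400i → escape time 6
(row=0, col=4): c = 0.2400 + 0.9400i → escape time 4
(row=1, col=0): c = -1.4000 + 0.5833i → escape time 3
(row=1, col=1): c = -0.9900 + 0.5833i → escape time 5
(row=1, col=2): c = -0.5800 + 0.5833i → escape time 6
(row=1, col=3): c = -0.1700 + 0.5833i → escape time 6
(row=1, col=4): c = 0.2400 + 0.5833i → escape time 6
(row=2, col=0): c = -1.4000 + 0.2267i → escape time 6
(row=2, col=1): c = -0.9900 + 0.2267i → escape time 6
(row=2, col=2): c = -0.5800 + 0.2267i → escape time 6
(row=2, col=3): c = -0.1700 + 0.2267i → escape time 6
(row=2, col=4): c = 0.2400 + 0.2267i → escape time 6
(row=3, col=0): c = -1.4000 + -0.1300i → escape time 6
(row=3, col=1): c = -0.9900 + -0.1300i → escape time 6
(row=3, col=2): c = -0.5800 + -0.1300i → escape time 6
(row=3, col=3): c = -0.1700 + -0.1300i → escape time 6
(row=3, col=4): c = 0.2400 + -0.1300i → escape time 6

Answer: 33464
35666
66666
66666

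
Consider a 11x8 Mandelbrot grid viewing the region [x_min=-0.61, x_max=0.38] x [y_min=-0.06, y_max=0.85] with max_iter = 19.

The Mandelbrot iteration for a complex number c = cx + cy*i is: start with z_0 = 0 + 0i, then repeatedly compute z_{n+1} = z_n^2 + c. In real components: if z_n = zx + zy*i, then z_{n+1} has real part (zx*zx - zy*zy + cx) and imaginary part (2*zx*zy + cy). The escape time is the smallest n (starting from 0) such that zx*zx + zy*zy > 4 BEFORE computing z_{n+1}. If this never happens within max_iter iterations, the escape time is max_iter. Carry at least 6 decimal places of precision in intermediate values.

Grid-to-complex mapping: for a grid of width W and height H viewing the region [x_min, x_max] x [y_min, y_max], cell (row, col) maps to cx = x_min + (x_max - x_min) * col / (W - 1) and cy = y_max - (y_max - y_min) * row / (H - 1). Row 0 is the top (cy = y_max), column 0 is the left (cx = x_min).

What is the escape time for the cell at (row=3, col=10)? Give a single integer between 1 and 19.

Answer: 8

Derivation:
z_0 = 0 + 0i, c = 0.3800 + 0.4600i
Iter 1: z = 0.3800 + 0.4600i, |z|^2 = 0.3560
Iter 2: z = 0.3128 + 0.8096i, |z|^2 = 0.7533
Iter 3: z = -0.1776 + 0.9665i, |z|^2 = 0.9656
Iter 4: z = -0.5226 + 0.1167i, |z|^2 = 0.2867
Iter 5: z = 0.6394 + 0.3380i, |z|^2 = 0.5232
Iter 6: z = 0.6746 + 0.8923i, |z|^2 = 1.2513
Iter 7: z = 0.0389 + 1.6639i, |z|^2 = 2.7702
Iter 8: z = -2.3872 + 0.5893i, |z|^2 = 6.0460
Escaped at iteration 8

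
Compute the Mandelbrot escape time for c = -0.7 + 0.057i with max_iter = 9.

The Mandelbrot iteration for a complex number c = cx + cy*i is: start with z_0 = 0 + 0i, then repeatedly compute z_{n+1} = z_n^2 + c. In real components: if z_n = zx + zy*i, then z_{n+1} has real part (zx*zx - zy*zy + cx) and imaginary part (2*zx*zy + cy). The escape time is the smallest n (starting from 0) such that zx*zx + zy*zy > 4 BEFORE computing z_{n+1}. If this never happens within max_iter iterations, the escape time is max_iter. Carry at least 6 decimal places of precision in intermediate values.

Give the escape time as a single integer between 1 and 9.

z_0 = 0 + 0i, c = -0.7000 + 0.0570i
Iter 1: z = -0.7000 + 0.0570i, |z|^2 = 0.4932
Iter 2: z = -0.2132 + -0.0228i, |z|^2 = 0.0460
Iter 3: z = -0.6550 + 0.0667i, |z|^2 = 0.4335
Iter 4: z = -0.2754 + -0.0304i, |z|^2 = 0.0768
Iter 5: z = -0.6251 + 0.0738i, |z|^2 = 0.3962
Iter 6: z = -0.3147 + -0.0352i, |z|^2 = 0.1003
Iter 7: z = -0.6022 + 0.0792i, |z|^2 = 0.3689
Iter 8: z = -0.3436 + -0.0383i, |z|^2 = 0.1195

Answer: 9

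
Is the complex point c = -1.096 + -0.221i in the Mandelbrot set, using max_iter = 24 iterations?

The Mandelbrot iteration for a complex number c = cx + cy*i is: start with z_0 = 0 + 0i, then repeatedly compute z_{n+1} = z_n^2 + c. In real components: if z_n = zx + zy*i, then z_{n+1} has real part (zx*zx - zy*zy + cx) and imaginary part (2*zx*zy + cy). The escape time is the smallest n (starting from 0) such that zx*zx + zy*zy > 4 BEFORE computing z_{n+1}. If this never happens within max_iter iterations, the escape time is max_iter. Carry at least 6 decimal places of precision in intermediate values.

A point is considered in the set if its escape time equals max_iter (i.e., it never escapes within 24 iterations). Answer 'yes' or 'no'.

Answer: yes

Derivation:
z_0 = 0 + 0i, c = -1.0960 + -0.2210i
Iter 1: z = -1.0960 + -0.2210i, |z|^2 = 1.2501
Iter 2: z = 0.0564 + 0.2634i, |z|^2 = 0.0726
Iter 3: z = -1.1622 + -0.1913i, |z|^2 = 1.3873
Iter 4: z = 0.2182 + 0.2237i, |z|^2 = 0.0976
Iter 5: z = -1.0984 + -0.1234i, |z|^2 = 1.2218
Iter 6: z = 0.0953 + 0.0501i, |z|^2 = 0.0116
Iter 7: z = -1.0894 + -0.2114i, |z|^2 = 1.2316
Iter 8: z = 0.0461 + 0.2397i, |z|^2 = 0.0596
Iter 9: z = -1.1513 + -0.1989i, |z|^2 = 1.3651
Iter 10: z = 0.1900 + 0.2370i, |z|^2 = 0.0922
Iter 11: z = -1.1160 + -0.1310i, |z|^2 = 1.2627
Iter 12: z = 0.1324 + 0.0713i, |z|^2 = 0.0226
Iter 13: z = -1.0836 + -0.2021i, |z|^2 = 1.2149
Iter 14: z = 0.0372 + 0.2170i, |z|^2 = 0.0485
Iter 15: z = -1.1417 + -0.2048i, |z|^2 = 1.3455
Iter 16: z = 0.1655 + 0.2467i, |z|^2 = 0.0883
Iter 17: z = -1.1295 + -0.1393i, |z|^2 = 1.2951
Iter 18: z = 0.1603 + 0.0937i, |z|^2 = 0.0345
Iter 19: z = -1.0791 + -0.1910i, |z|^2 = 1.2009
Iter 20: z = 0.0320 + 0.1911i, |z|^2 = 0.0375
Iter 21: z = -1.1315 + -0.2088i, |z|^2 = 1.3239
Iter 22: z = 0.1407 + 0.2515i, |z|^2 = 0.0830
Iter 23: z = -1.1394 + -0.1502i, |z|^2 = 1.3209
Did not escape in 24 iterations → in set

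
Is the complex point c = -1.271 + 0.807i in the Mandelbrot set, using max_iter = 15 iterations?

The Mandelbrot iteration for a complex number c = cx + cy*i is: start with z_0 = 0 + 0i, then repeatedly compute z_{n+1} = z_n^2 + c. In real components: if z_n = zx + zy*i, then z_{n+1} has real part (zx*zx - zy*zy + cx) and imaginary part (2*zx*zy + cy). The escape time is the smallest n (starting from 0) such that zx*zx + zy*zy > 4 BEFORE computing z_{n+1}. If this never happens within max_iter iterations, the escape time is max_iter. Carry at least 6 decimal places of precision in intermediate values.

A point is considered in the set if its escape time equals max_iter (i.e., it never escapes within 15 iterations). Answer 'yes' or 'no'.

Answer: no

Derivation:
z_0 = 0 + 0i, c = -1.2710 + 0.8070i
Iter 1: z = -1.2710 + 0.8070i, |z|^2 = 2.2667
Iter 2: z = -0.3068 + -1.2444i, |z|^2 = 1.6426
Iter 3: z = -2.7254 + 1.5706i, |z|^2 = 9.8944
Escaped at iteration 3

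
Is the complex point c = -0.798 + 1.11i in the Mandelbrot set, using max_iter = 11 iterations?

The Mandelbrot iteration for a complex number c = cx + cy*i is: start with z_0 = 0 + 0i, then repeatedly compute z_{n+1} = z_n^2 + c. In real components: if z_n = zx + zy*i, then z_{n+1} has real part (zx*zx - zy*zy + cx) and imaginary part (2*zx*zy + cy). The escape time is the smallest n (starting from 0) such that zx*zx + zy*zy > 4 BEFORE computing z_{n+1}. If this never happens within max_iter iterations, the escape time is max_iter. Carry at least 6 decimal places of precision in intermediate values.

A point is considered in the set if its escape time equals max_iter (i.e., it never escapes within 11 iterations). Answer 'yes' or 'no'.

z_0 = 0 + 0i, c = -0.7980 + 1.1100i
Iter 1: z = -0.7980 + 1.1100i, |z|^2 = 1.8689
Iter 2: z = -1.3933 + -0.6616i, |z|^2 = 2.3789
Iter 3: z = 0.7056 + 2.9535i, |z|^2 = 9.2210
Escaped at iteration 3

Answer: no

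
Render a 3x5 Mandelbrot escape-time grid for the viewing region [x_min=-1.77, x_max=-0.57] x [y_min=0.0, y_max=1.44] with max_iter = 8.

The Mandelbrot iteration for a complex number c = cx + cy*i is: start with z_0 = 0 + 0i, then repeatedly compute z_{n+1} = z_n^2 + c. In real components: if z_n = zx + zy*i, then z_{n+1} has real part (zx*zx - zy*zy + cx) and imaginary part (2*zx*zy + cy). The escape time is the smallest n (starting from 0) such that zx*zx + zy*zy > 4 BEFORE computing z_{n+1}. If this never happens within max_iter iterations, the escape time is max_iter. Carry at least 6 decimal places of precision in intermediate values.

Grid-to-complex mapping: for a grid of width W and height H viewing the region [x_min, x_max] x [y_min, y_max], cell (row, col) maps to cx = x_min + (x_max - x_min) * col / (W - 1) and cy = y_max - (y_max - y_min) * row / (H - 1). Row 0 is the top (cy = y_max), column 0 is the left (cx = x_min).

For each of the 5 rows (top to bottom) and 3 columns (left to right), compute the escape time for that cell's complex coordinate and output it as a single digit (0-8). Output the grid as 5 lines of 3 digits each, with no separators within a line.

(row=0, col=0): c = -1.7700 + 1.4400i → escape time 1
(row=0, col=1): c = -1.1700 + 1.4400i → escape time 2
(row=0, col=2): c = -0.5700 + 1.4400i → escape time 2
(row=1, col=0): c = -1.7700 + 1.0800i → escape time 1
(row=1, col=1): c = -1.1700 + 1.0800i → escape time 3
(row=1, col=2): c = -0.5700 + 1.0800i → escape time 3
(row=2, col=0): c = -1.7700 + 0.7200i → escape time 2
(row=2, col=1): c = -1.1700 + 0.7200i → escape time 3
(row=2, col=2): c = -0.5700 + 0.7200i → escape time 7
(row=3, col=0): c = -1.7700 + 0.3600i → escape time 3
(row=3, col=1): c = -1.1700 + 0.3600i → escape time 8
(row=3, col=2): c = -0.5700 + 0.3600i → escape time 8
(row=4, col=0): c = -1.7700 + 0.0000i → escape time 8
(row=4, col=1): c = -1.1700 + 0.0000i → escape time 8
(row=4, col=2): c = -0.5700 + 0.0000i → escape time 8

Answer: 122
133
237
388
888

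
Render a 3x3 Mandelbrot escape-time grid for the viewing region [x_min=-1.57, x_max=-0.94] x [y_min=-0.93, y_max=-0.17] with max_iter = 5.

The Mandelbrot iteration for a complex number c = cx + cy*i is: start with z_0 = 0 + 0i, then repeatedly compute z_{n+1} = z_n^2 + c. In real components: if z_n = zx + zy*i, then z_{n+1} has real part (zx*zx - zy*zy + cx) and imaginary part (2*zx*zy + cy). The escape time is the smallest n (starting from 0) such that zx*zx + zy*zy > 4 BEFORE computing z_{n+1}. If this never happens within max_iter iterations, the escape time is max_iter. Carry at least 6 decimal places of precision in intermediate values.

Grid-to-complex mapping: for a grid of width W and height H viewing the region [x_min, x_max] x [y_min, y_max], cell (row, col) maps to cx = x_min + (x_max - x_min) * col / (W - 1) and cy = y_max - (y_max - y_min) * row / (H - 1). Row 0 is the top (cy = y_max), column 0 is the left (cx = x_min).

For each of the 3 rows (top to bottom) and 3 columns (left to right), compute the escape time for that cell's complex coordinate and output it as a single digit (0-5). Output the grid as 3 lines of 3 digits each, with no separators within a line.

(row=0, col=0): c = -1.5700 + -0.1700i → escape time 5
(row=0, col=1): c = -1.2550 + -0.1700i → escape time 5
(row=0, col=2): c = -0.9400 + -0.1700i → escape time 5
(row=1, col=0): c = -1.5700 + -0.5500i → escape time 3
(row=1, col=1): c = -1.2550 + -0.5500i → escape time 3
(row=1, col=2): c = -0.9400 + -0.5500i → escape time 5
(row=2, col=0): c = -1.5700 + -0.9300i → escape time 3
(row=2, col=1): c = -1.2550 + -0.9300i → escape time 3
(row=2, col=2): c = -0.9400 + -0.9300i → escape time 3

Answer: 555
335
333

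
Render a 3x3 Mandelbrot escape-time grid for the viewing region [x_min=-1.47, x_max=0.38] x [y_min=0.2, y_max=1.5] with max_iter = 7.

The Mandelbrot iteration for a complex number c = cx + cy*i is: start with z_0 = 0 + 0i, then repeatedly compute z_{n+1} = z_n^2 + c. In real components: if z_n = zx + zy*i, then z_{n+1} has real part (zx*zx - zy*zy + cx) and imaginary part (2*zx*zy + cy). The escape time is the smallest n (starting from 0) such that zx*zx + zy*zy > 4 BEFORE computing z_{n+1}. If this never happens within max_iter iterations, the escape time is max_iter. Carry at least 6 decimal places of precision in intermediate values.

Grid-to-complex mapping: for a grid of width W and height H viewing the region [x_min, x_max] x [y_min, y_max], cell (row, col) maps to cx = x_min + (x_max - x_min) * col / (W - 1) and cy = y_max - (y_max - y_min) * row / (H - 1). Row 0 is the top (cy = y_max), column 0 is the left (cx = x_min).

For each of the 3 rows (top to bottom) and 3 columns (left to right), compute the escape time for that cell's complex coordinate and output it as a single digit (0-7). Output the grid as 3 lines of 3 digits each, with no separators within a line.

Answer: 122
344
577

Derivation:
(row=0, col=0): c = -1.4700 + 1.5000i → escape time 1
(row=0, col=1): c = -0.5450 + 1.5000i → escape time 2
(row=0, col=2): c = 0.3800 + 1.5000i → escape time 2
(row=1, col=0): c = -1.4700 + 0.8500i → escape time 3
(row=1, col=1): c = -0.5450 + 0.8500i → escape time 4
(row=1, col=2): c = 0.3800 + 0.8500i → escape time 4
(row=2, col=0): c = -1.4700 + 0.2000i → escape time 5
(row=2, col=1): c = -0.5450 + 0.2000i → escape time 7
(row=2, col=2): c = 0.3800 + 0.2000i → escape time 7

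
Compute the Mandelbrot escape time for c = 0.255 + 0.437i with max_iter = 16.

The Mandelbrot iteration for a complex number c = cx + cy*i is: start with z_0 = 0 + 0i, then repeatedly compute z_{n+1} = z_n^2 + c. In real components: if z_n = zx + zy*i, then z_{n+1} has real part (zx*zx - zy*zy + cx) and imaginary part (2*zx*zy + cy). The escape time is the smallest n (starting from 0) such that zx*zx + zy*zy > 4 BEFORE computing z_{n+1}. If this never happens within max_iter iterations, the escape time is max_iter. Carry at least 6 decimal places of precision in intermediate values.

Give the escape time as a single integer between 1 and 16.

Answer: 16

Derivation:
z_0 = 0 + 0i, c = 0.2550 + 0.4370i
Iter 1: z = 0.2550 + 0.4370i, |z|^2 = 0.2560
Iter 2: z = 0.1291 + 0.6599i, |z|^2 = 0.4521
Iter 3: z = -0.1638 + 0.6073i, |z|^2 = 0.3957
Iter 4: z = -0.0870 + 0.2381i, |z|^2 = 0.0643
Iter 5: z = 0.2059 + 0.3956i, |z|^2 = 0.1989
Iter 6: z = 0.1409 + 0.5999i, |z|^2 = 0.3797
Iter 7: z = -0.0850 + 0.6061i, |z|^2 = 0.3745
Iter 8: z = -0.1051 + 0.3340i, |z|^2 = 0.1226
Iter 9: z = 0.1545 + 0.3668i, |z|^2 = 0.1584
Iter 10: z = 0.1443 + 0.5504i, |z|^2 = 0.3237
Iter 11: z = -0.0271 + 0.5959i, |z|^2 = 0.3558
Iter 12: z = -0.0993 + 0.4048i, |z|^2 = 0.1737
Iter 13: z = 0.1010 + 0.3566i, |z|^2 = 0.1374
Iter 14: z = 0.1380 + 0.5091i, |z|^2 = 0.2782
Iter 15: z = 0.0149 + 0.5775i, |z|^2 = 0.3338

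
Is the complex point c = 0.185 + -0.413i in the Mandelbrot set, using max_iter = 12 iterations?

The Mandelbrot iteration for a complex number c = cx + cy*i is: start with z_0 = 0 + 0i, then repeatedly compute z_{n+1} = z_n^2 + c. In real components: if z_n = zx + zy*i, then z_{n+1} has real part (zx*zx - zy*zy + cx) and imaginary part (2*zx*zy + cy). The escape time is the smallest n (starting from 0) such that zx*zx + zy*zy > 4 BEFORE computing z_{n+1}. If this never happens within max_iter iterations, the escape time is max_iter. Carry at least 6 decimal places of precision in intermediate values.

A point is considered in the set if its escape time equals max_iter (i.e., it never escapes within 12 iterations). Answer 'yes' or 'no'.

Answer: yes

Derivation:
z_0 = 0 + 0i, c = 0.1850 + -0.4130i
Iter 1: z = 0.1850 + -0.4130i, |z|^2 = 0.2048
Iter 2: z = 0.0487 + -0.5658i, |z|^2 = 0.3225
Iter 3: z = -0.1328 + -0.4681i, |z|^2 = 0.2367
Iter 4: z = -0.0165 + -0.2887i, |z|^2 = 0.0836
Iter 5: z = 0.1019 + -0.4035i, |z|^2 = 0.1732
Iter 6: z = 0.0326 + -0.4952i, |z|^2 = 0.2463
Iter 7: z = -0.0592 + -0.4453i, |z|^2 = 0.2018
Iter 8: z = -0.0098 + -0.3603i, |z|^2 = 0.1299
Iter 9: z = 0.0553 + -0.4060i, |z|^2 = 0.1679
Iter 10: z = 0.0232 + -0.4579i, |z|^2 = 0.2102
Iter 11: z = -0.0241 + -0.4343i, |z|^2 = 0.1892
Did not escape in 12 iterations → in set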